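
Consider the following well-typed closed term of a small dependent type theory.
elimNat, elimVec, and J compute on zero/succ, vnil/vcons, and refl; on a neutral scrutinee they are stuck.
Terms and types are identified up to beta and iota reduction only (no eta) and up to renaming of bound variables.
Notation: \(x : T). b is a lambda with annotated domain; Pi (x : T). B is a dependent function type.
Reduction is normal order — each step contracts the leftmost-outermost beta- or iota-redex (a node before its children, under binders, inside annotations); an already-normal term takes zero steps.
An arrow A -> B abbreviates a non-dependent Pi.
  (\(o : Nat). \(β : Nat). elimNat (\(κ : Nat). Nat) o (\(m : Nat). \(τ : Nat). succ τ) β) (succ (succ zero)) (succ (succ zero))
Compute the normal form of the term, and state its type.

reduced normal form:
  succ (succ (succ (succ zero)))
inferred type:
  Nat
observation: reduction starts at a beta-redex, and 9 normal-order steps reach the normal form.


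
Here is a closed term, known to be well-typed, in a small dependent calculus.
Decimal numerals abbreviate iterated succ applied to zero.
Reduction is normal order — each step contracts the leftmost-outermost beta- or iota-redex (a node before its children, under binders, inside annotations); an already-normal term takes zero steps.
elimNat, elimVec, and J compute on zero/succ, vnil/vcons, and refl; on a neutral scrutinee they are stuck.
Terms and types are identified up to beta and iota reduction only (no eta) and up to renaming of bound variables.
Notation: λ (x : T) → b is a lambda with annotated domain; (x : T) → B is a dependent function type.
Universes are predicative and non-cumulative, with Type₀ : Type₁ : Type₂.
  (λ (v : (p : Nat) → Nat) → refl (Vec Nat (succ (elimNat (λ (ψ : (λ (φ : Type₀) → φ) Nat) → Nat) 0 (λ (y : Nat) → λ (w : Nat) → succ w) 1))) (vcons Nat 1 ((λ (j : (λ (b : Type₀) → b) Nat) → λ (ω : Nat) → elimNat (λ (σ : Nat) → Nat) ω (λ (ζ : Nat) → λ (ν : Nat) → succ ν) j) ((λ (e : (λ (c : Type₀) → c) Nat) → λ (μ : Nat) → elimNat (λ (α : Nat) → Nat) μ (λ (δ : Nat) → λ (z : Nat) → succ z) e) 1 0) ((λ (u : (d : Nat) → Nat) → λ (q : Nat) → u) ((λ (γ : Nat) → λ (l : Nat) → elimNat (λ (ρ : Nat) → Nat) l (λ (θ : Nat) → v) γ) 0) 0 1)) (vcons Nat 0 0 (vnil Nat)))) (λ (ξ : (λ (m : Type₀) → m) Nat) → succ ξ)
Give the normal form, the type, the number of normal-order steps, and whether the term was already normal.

resulting normal form:
  refl (Vec Nat 2) (vcons Nat 1 2 (vcons Nat 0 0 (vnil Nat)))
type:
  Eq (Vec Nat 2) (vcons Nat 1 2 (vcons Nat 0 0 (vnil Nat))) (vcons Nat 1 2 (vcons Nat 0 0 (vnil Nat)))
reduction steps (normal order): 22
term was already normal: no
first redex: a beta-redex


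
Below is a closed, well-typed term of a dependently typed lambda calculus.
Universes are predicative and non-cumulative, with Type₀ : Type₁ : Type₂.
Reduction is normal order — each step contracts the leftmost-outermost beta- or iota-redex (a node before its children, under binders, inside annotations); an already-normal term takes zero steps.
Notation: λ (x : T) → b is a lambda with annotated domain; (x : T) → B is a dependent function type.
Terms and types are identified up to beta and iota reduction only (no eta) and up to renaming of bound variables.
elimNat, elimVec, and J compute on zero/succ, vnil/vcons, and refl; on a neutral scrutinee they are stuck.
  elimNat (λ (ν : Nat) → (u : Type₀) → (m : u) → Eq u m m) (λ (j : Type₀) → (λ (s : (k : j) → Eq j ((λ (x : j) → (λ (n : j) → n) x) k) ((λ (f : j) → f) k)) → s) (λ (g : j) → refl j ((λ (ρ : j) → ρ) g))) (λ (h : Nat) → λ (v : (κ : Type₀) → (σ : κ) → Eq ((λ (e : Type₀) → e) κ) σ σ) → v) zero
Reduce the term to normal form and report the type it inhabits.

resulting normal form:
  λ (ν : Type₀) → λ (u : ν) → refl ν u
the term's type:
  (ν : Type₀) → (u : ν) → Eq ν u u
observation: 3 normal-order steps normalize the term, beginning with an elimNat iota-redex.


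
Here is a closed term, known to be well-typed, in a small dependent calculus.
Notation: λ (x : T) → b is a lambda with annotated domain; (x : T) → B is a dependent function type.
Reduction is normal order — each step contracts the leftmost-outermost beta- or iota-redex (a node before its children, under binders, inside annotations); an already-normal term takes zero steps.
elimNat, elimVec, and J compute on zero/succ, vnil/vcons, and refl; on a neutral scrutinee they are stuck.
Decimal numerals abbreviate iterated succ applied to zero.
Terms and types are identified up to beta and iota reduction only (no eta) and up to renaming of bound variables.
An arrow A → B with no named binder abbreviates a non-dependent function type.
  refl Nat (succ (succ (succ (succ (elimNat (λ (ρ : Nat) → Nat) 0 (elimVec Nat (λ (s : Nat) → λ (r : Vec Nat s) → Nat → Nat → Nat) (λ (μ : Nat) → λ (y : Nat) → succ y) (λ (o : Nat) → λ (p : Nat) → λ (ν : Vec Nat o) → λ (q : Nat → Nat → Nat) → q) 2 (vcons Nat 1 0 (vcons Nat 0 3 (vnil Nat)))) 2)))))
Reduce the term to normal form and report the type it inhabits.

normal form:
  refl Nat 6
the term's type:
  Eq Nat 6 6
observation: the first redex contracted is an elimNat iota-redex; the normal form is reached in 29 normal-order steps.


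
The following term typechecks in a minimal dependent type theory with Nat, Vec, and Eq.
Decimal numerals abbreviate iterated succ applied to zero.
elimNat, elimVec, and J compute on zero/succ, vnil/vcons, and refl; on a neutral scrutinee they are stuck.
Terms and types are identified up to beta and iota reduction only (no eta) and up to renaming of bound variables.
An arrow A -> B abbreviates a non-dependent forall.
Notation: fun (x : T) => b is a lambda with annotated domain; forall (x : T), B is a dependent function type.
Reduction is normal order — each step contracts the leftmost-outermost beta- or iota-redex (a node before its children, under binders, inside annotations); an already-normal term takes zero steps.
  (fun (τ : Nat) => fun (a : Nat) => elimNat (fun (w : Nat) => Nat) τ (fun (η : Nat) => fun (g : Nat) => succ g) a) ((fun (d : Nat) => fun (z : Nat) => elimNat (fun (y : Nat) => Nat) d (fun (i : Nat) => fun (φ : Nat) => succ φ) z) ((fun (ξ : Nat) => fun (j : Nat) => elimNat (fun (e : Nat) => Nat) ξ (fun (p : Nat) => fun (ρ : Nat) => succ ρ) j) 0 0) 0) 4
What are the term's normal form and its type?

resulting normal form:
  4
the term's type:
  Nat
observation: reduction starts at a beta-redex, and 21 normal-order steps reach the normal form.


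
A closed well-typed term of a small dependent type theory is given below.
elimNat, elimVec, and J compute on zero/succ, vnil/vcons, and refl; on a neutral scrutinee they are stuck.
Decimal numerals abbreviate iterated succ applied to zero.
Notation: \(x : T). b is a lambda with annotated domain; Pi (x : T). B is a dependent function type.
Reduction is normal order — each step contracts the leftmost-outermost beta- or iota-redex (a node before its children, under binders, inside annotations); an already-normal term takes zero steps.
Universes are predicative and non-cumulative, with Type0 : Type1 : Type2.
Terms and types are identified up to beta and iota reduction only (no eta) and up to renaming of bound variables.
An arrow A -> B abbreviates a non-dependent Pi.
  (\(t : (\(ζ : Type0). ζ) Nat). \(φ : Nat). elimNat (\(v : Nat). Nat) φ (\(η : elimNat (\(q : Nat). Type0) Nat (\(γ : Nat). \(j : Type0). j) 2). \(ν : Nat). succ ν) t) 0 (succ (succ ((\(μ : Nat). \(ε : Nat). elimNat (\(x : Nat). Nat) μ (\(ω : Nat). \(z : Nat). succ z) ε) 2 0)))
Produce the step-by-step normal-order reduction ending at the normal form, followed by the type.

reduction (normal order):
  (\(t : (\(ζ : Type0). ζ) Nat). \(φ : Nat). elimNat (\(v : Nat). Nat) φ (\(η : elimNat (\(q : Nat). Type0) Nat (\(γ : Nat). \(j : Type0). j) 2). \(ν : Nat). succ ν) t) 0 (succ (succ ((\(μ : Nat). \(ε : Nat). elimNat (\(x : Nat). Nat) μ (\(ω : Nat). \(z : Nat). succ z) ε) 2 0)))
  ~> (\(t : Nat). elimNat (\(ζ : Nat). Nat) t (\(φ : elimNat (\(v : Nat). Type0) Nat (\(η : Nat). \(q : Type0). q) 2). \(γ : Nat). succ γ) 0) (succ (succ ((\(j : Nat). \(ν : Nat). elimNat (\(μ : Nat). Nat) j (\(ε : Nat). \(x : Nat). succ x) ν) 2 0)))
  ~> elimNat (\(t : Nat). Nat) (succ (succ ((\(ζ : Nat). \(φ : Nat). elimNat (\(v : Nat). Nat) ζ (\(η : Nat). \(q : Nat). succ q) φ) 2 0))) (\(γ : elimNat (\(j : Nat). Type0) Nat (\(ν : Nat). \(μ : Type0). μ) 2). \(ε : Nat). succ ε) 0
  ~> succ (succ ((\(t : Nat). \(ζ : Nat). elimNat (\(φ : Nat). Nat) t (\(v : Nat). \(η : Nat). succ η) ζ) 2 0))
  ~> succ (succ ((\(t : Nat). elimNat (\(ζ : Nat). Nat) 2 (\(φ : Nat). \(v : Nat). succ v) t) 0))
  ~> succ (succ (elimNat (\(t : Nat). Nat) 2 (\(ζ : Nat). \(φ : Nat). succ φ) 0))
  ~> 4
type:
  Nat


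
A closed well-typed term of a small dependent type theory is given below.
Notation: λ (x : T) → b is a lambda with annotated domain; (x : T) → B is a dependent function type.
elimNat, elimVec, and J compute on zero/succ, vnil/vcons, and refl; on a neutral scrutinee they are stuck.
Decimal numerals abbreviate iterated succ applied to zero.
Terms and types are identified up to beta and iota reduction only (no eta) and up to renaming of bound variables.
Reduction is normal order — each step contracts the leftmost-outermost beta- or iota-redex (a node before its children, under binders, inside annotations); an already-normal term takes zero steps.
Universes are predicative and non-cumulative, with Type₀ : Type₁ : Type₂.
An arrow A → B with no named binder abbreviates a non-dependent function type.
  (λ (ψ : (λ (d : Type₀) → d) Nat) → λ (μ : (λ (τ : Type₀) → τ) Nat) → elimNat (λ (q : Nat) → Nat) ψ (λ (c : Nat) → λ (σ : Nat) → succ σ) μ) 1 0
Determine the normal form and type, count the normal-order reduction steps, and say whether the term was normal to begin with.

normal form:
  1
inferred type:
  Nat
steps to reach normal form (normal order): 3
started in normal form: no
first redex: a beta-redex


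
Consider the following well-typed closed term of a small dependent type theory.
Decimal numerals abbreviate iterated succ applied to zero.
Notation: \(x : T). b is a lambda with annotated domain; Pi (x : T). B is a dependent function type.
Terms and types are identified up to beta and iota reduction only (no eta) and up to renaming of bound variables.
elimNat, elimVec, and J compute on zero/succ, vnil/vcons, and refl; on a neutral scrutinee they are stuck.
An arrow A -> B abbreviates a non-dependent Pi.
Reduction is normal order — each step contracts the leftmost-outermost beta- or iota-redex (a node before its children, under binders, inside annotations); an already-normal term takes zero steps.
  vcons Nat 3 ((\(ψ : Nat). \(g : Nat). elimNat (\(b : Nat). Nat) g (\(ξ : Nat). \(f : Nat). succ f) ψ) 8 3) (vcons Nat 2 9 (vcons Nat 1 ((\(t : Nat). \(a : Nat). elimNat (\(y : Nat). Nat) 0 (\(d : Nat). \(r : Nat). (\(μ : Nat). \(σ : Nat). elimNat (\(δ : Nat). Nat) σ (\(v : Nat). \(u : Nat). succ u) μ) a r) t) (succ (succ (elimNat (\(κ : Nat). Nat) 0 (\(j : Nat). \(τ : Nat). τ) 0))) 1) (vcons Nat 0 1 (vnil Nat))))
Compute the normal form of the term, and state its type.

resulting normal form:
  vcons Nat 3 11 (vcons Nat 2 9 (vcons Nat 1 2 (vcons Nat 0 1 (vnil Nat))))
type:
  Vec Nat 4


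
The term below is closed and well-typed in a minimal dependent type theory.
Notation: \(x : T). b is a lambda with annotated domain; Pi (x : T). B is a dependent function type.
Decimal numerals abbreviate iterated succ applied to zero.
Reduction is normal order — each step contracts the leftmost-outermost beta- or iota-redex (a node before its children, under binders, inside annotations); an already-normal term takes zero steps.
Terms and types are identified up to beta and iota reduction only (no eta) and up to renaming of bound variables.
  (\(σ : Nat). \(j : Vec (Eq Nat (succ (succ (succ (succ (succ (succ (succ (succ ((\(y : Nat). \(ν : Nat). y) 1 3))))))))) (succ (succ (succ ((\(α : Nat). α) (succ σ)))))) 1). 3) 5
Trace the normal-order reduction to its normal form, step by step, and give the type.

normal-order reduction:
  (\(σ : Nat). \(j : Vec (Eq Nat (succ (succ (succ (succ (succ (succ (succ (succ ((\(y : Nat). \(ν : Nat). y) 1 3))))))))) (succ (succ (succ ((\(α : Nat). α) (succ σ)))))) 1). 3) 5
  ~> \(σ : Vec (Eq Nat (succ (succ (succ (succ (succ (succ (succ (succ ((\(j : Nat). \(y : Nat). j) 1 3))))))))) (succ (succ (succ ((\(ν : Nat). ν) 6))))) 1). 3
  ~> \(σ : Vec (Eq Nat (succ (succ (succ (succ (succ (succ (succ (succ ((\(j : Nat). 1) 3))))))))) (succ (succ (succ ((\(y : Nat). y) 6))))) 1). 3
  ~> \(σ : Vec (Eq Nat 9 (succ (succ (succ ((\(j : Nat). j) 6))))) 1). 3
  ~> \(σ : Vec (Eq Nat 9 9) 1). 3
inferred type:
  Pi (σ : Vec (Eq Nat 9 9) 1). Nat


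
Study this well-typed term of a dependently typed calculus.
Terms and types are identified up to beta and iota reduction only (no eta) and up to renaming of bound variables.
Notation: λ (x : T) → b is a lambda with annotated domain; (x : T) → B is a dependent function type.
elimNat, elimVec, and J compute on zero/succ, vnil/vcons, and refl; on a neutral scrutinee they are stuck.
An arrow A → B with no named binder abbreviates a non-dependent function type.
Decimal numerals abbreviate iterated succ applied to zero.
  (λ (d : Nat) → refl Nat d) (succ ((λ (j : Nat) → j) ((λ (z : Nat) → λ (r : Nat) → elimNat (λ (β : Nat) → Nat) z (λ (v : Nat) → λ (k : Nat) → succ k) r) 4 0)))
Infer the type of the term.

inferred type:
  Eq Nat 5 5


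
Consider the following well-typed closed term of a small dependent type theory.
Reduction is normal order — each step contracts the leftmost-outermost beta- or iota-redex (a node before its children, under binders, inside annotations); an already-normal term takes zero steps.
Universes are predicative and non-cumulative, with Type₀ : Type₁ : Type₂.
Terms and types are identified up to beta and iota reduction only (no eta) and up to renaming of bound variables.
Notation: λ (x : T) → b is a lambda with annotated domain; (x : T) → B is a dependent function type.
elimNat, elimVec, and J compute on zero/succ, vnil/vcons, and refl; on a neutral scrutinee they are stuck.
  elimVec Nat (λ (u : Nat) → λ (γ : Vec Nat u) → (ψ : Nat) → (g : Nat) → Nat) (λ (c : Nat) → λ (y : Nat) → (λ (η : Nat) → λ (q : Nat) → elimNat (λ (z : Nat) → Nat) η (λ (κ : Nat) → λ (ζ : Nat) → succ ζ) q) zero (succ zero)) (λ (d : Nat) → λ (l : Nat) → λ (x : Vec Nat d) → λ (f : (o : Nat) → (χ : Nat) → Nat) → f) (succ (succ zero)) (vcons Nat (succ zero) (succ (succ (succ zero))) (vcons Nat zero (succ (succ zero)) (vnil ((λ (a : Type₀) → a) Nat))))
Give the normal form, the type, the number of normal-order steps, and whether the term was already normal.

resulting normal form:
  λ (u : Nat) → λ (γ : Nat) → succ zero
the term's type:
  (u : Nat) → (γ : Nat) → Nat
normal-order step count: 17
term was already normal: no
first contracted redex: an elimVec iota-redex


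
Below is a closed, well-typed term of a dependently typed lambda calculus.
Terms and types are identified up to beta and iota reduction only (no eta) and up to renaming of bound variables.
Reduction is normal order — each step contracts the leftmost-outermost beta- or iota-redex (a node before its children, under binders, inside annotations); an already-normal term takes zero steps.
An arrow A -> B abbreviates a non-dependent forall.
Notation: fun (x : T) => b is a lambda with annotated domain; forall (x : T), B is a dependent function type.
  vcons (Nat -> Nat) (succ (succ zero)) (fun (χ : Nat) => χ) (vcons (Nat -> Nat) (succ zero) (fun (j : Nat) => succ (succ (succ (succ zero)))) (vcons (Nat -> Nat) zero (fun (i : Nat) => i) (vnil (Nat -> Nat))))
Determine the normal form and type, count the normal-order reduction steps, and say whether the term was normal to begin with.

resulting normal form:
  vcons (Nat -> Nat) (succ (succ zero)) (fun (χ : Nat) => χ) (vcons (Nat -> Nat) (succ zero) (fun (j : Nat) => succ (succ (succ (succ zero)))) (vcons (Nat -> Nat) zero (fun (i : Nat) => i) (vnil (Nat -> Nat))))
the term's type:
  Vec (Nat -> Nat) (succ (succ (succ zero)))
steps to reach normal form (normal order): 0
started in normal form: yes


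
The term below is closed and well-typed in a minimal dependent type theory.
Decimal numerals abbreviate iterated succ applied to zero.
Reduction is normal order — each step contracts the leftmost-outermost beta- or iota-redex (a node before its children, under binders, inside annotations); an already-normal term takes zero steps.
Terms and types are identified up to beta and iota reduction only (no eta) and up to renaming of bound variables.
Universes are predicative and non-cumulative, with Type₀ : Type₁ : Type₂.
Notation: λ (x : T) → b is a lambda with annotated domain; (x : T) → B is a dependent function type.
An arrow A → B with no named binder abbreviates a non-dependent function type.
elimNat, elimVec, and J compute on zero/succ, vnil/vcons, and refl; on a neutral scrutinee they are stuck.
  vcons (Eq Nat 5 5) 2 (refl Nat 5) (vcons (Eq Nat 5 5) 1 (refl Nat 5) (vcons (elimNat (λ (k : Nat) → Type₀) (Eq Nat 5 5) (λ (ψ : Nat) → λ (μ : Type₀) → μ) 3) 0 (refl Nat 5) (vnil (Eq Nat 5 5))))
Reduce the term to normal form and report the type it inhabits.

reduced normal form:
  vcons (Eq Nat 5 5) 2 (refl Nat 5) (vcons (Eq Nat 5 5) 1 (refl Nat 5) (vcons (Eq Nat 5 5) 0 (refl Nat 5) (vnil (Eq Nat 5 5))))
the term's type:
  Vec (Eq Nat 5 5) 3


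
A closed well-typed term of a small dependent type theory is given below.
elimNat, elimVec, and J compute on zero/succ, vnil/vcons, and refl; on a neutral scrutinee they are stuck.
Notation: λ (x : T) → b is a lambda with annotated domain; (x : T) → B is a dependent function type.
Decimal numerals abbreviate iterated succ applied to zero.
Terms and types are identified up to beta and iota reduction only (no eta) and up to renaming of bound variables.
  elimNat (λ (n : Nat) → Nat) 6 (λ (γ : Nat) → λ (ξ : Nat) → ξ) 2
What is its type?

inferred type:
  Nat


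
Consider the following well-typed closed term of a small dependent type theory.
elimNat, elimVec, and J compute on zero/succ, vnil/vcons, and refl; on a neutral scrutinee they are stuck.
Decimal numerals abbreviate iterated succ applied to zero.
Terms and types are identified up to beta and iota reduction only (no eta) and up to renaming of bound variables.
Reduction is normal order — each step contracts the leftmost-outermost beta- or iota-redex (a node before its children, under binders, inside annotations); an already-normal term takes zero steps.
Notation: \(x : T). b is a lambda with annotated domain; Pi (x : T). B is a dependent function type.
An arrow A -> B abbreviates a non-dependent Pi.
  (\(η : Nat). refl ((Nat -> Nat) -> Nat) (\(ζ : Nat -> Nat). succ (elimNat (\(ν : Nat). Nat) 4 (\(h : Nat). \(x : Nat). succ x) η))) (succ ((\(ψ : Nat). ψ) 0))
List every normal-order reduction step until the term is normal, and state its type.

reduction (normal order):
  (\(η : Nat). refl ((Nat -> Nat) -> Nat) (\(ζ : Nat -> Nat). succ (elimNat (\(ν : Nat). Nat) 4 (\(h : Nat). \(x : Nat). succ x) η))) (succ ((\(ψ : Nat). ψ) 0))
  ~> refl ((Nat -> Nat) -> Nat) (\(η : Nat -> Nat). succ (elimNat (\(ζ : Nat). Nat) 4 (\(ν : Nat). \(h : Nat). succ h) (succ ((\(x : Nat). x) 0))))
  ~> refl ((Nat -> Nat) -> Nat) (\(η : Nat -> Nat). succ ((\(ζ : Nat). \(ν : Nat). succ ν) ((\(h : Nat). h) 0) (elimNat (\(x : Nat). Nat) 4 (\(ψ : Nat). \(τ : Nat). succ τ) ((\(γ : Nat). γ) 0))))
  ~> refl ((Nat -> Nat) -> Nat) (\(η : Nat -> Nat). succ ((\(ζ : Nat). succ ζ) (elimNat (\(ν : Nat). Nat) 4 (\(h : Nat). \(x : Nat). succ x) ((\(ψ : Nat). ψ) 0))))
  ~> refl ((Nat -> Nat) -> Nat) (\(η : Nat -> Nat). succ (succ (elimNat (\(ζ : Nat). Nat) 4 (\(ν : Nat). \(h : Nat). succ h) ((\(x : Nat). x) 0))))
  ~> refl ((Nat -> Nat) -> Nat) (\(η : Nat -> Nat). succ (succ (elimNat (\(ζ : Nat). Nat) 4 (\(ν : Nat). \(h : Nat). succ h) 0)))
  ~> refl ((Nat -> Nat) -> Nat) (\(η : Nat -> Nat). 6)
type:
  Eq ((Nat -> Nat) -> Nat) (\(η : Nat -> Nat). 6) (\(ζ : Nat -> Nat). 6)


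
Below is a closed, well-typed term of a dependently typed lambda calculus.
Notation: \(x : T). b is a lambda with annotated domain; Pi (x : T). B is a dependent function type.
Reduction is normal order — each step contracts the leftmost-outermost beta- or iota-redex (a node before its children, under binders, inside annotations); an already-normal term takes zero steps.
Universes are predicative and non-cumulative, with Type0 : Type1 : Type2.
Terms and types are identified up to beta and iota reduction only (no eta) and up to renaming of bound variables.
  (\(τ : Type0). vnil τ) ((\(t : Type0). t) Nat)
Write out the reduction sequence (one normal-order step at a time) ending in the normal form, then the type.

normal-order reduction:
  (\(τ : Type0). vnil τ) ((\(t : Type0). t) Nat)
  ~> vnil ((\(τ : Type0). τ) Nat)
  ~> vnil Nat
the term's type:
  Vec Nat zero


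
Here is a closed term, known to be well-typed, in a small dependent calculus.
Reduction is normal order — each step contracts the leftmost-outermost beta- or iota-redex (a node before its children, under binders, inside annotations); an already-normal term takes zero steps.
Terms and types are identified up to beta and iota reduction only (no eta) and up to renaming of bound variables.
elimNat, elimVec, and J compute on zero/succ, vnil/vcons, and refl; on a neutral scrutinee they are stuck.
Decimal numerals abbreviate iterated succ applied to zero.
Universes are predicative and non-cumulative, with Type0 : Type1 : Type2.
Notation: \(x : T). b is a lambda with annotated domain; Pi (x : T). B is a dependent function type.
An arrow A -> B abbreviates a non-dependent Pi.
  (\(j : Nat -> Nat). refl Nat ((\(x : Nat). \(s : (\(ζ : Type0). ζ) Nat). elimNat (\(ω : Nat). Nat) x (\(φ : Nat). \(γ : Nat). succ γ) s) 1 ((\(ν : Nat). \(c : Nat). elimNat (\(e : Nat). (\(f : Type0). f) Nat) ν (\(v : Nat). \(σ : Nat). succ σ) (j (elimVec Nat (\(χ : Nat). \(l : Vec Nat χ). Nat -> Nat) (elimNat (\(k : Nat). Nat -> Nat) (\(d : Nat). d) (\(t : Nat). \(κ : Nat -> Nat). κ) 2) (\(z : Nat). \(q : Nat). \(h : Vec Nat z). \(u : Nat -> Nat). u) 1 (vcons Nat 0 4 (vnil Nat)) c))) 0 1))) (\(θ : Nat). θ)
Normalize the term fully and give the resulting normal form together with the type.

reduced normal form:
  refl Nat 2
the term's type:
  Eq Nat 2 2
observation: 29 normal-order steps normalize the term, beginning with a beta-redex.


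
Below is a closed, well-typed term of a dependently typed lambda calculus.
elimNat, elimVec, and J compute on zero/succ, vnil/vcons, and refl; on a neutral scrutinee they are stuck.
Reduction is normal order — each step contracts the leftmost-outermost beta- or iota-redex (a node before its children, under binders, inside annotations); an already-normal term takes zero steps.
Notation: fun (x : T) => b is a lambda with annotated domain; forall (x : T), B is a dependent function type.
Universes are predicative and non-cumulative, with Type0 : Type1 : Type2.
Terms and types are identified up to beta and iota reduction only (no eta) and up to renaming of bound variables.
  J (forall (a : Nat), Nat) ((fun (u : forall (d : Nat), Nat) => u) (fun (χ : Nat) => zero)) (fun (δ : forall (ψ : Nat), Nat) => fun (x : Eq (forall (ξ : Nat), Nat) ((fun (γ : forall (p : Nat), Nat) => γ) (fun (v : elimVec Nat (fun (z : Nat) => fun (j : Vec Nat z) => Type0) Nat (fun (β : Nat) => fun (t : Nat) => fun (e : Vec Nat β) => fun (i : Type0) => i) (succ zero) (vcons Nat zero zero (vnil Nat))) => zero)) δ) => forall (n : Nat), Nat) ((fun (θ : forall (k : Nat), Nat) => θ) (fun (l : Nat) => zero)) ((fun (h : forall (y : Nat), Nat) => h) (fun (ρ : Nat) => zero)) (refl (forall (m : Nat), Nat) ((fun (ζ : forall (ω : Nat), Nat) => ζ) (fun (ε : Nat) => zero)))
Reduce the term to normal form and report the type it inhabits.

resulting normal form:
  fun (a : Nat) => zero
the term's type:
  forall (a : Nat), Nat


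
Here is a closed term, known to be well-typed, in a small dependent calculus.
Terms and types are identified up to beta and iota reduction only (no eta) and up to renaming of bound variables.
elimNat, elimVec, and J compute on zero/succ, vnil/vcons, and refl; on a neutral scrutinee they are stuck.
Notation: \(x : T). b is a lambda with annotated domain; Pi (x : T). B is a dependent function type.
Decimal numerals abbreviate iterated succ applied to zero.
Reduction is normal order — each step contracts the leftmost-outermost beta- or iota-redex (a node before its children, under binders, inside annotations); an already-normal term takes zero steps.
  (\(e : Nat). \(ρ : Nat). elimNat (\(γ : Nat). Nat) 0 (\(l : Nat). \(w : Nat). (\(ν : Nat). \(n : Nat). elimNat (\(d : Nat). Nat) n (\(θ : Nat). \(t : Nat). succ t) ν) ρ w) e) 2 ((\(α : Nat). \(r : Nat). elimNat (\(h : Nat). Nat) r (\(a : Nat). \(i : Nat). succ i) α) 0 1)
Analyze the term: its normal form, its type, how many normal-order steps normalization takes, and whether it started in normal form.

normal form:
  2
type:
  Nat
steps to reach normal form (normal order): 27
started in normal form: no
first redex: a beta-redex


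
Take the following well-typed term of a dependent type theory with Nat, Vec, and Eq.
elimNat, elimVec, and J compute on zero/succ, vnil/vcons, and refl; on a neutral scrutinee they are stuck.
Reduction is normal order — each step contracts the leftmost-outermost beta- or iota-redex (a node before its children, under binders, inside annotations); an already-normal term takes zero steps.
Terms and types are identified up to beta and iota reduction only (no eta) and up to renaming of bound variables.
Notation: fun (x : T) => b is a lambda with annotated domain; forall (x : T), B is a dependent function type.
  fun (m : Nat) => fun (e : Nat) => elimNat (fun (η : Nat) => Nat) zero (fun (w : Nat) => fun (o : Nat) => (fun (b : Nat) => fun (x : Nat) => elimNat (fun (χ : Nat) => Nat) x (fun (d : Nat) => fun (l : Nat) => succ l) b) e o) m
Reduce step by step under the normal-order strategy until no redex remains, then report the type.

normal-order reduction:
  fun (m : Nat) => fun (e : Nat) => elimNat (fun (η : Nat) => Nat) zero (fun (w : Nat) => fun (o : Nat) => (fun (b : Nat) => fun (x : Nat) => elimNat (fun (χ : Nat) => Nat) x (fun (d : Nat) => fun (l : Nat) => succ l) b) e o) m
  ~> fun (m : Nat) => fun (e : Nat) => elimNat (fun (η : Nat) => Nat) zero (fun (w : Nat) => fun (o : Nat) => (fun (b : Nat) => elimNat (fun (x : Nat) => Nat) b (fun (χ : Nat) => fun (d : Nat) => succ d) e) o) m
  ~> fun (m : Nat) => fun (e : Nat) => elimNat (fun (η : Nat) => Nat) zero (fun (w : Nat) => fun (o : Nat) => elimNat (fun (b : Nat) => Nat) o (fun (x : Nat) => fun (χ : Nat) => succ χ) e) m
inferred type:
  forall (m : Nat), forall (e : Nat), Nat


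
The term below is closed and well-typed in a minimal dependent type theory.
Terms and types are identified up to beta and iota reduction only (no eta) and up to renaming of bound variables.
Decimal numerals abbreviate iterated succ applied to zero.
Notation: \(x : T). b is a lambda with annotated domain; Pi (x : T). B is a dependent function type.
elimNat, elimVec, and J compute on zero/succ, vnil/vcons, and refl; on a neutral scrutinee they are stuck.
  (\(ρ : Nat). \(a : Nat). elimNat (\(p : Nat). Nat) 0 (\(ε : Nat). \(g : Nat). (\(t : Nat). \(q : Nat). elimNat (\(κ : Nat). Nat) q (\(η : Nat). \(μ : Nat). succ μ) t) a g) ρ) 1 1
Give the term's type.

inferred type:
  Nat


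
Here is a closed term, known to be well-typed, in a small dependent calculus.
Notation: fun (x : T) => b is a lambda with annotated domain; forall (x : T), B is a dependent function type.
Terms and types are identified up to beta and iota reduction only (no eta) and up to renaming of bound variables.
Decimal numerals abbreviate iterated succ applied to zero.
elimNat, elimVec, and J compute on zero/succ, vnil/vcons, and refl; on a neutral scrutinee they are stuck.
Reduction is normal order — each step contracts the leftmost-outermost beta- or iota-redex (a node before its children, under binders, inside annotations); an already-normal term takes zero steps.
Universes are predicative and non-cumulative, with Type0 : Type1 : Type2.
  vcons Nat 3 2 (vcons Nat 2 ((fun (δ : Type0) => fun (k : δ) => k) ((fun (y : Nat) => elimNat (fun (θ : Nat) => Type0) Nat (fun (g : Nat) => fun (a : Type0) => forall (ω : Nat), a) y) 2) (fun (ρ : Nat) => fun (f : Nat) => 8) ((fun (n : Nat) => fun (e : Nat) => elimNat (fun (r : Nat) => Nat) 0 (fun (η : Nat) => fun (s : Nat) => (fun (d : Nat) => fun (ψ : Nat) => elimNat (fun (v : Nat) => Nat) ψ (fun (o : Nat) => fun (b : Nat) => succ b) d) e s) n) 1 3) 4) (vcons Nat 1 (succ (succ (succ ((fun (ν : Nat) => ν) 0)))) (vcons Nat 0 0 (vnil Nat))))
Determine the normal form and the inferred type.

normal form:
  vcons Nat 3 2 (vcons Nat 2 8 (vcons Nat 1 3 (vcons Nat 0 0 (vnil Nat))))
type:
  Vec Nat 4


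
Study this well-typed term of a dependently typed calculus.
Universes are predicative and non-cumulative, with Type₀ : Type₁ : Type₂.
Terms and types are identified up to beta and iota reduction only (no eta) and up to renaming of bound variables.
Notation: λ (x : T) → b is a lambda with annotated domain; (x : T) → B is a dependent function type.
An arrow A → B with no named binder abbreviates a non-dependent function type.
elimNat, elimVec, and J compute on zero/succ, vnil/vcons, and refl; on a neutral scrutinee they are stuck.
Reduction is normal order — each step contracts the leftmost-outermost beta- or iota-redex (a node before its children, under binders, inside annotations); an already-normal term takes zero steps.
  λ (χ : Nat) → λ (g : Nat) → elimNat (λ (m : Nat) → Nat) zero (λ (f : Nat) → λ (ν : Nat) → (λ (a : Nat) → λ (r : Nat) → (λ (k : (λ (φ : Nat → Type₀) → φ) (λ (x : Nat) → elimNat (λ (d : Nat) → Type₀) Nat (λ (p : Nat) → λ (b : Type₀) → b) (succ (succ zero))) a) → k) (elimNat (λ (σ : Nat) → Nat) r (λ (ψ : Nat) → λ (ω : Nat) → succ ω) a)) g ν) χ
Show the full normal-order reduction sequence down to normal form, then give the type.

normal-order reduction:
  λ (χ : Nat) → λ (g : Nat) → elimNat (λ (m : Nat) → Nat) zero (λ (f : Nat) → λ (ν : Nat) → (λ (a : Nat) → λ (r : Nat) → (λ (k : (λ (φ : Nat → Type₀) → φ) (λ (x : Nat) → elimNat (λ (d : Nat) → Type₀) Nat (λ (p : Nat) → λ (b : Type₀) → b) (succ (succ zero))) a) → k) (elimNat (λ (σ : Nat) → Nat) r (λ (ψ : Nat) → λ (ω : Nat) → succ ω) a)) g ν) χ
  ~> λ (χ : Nat) → λ (g : Nat) → elimNat (λ (m : Nat) → Nat) zero (λ (f : Nat) → λ (ν : Nat) → (λ (a : Nat) → (λ (r : (λ (k : Nat → Type₀) → k) (λ (φ : Nat) → elimNat (λ (x : Nat) → Type₀) Nat (λ (d : Nat) → λ (p : Type₀) → p) (succ (succ zero))) g) → r) (elimNat (λ (b : Nat) → Nat) a (λ (σ : Nat) → λ (ψ : Nat) → succ ψ) g)) ν) χ
  ~> λ (χ : Nat) → λ (g : Nat) → elimNat (λ (m : Nat) → Nat) zero (λ (f : Nat) → λ (ν : Nat) → (λ (a : (λ (r : Nat → Type₀) → r) (λ (k : Nat) → elimNat (λ (φ : Nat) → Type₀) Nat (λ (x : Nat) → λ (d : Type₀) → d) (succ (succ zero))) g) → a) (elimNat (λ (p : Nat) → Nat) ν (λ (b : Nat) → λ (σ : Nat) → succ σ) g)) χ
  ~> λ (χ : Nat) → λ (g : Nat) → elimNat (λ (m : Nat) → Nat) zero (λ (f : Nat) → λ (ν : Nat) → elimNat (λ (a : Nat) → Nat) ν (λ (r : Nat) → λ (k : Nat) → succ k) g) χ
inferred type:
  Nat → Nat → Nat


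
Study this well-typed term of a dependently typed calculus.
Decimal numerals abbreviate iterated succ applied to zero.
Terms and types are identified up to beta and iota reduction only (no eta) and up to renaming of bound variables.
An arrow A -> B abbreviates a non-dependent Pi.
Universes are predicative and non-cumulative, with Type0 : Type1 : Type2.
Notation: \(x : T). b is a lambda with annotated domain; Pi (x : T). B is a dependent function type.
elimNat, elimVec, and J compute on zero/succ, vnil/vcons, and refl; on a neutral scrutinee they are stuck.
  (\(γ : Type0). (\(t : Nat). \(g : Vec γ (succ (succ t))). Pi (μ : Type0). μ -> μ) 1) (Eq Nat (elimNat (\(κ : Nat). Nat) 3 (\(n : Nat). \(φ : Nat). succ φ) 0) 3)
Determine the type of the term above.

type:
  Vec (Eq Nat 3 3) 3 -> Type1


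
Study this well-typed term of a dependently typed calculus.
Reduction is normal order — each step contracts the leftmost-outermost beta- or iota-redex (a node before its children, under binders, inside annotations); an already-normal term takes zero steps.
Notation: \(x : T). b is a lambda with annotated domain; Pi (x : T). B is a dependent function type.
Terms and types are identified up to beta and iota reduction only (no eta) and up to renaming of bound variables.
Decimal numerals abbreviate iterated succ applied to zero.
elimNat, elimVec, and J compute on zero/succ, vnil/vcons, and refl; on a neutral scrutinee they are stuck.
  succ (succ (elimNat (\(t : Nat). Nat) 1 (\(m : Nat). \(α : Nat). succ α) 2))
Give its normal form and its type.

resulting normal form:
  5
inferred type:
  Nat


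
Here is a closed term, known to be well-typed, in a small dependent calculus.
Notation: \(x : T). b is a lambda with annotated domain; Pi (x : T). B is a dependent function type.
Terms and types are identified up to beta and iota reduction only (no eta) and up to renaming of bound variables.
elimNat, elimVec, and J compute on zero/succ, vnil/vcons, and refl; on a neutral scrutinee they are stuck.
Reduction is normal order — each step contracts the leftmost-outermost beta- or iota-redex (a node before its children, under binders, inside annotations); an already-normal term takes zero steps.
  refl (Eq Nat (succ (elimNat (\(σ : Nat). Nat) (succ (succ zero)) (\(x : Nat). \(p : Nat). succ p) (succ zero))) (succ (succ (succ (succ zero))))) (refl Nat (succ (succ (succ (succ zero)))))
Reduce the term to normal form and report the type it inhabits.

resulting normal form:
  refl (Eq Nat (succ (succ (succ (succ zero)))) (succ (succ (succ (succ zero))))) (refl Nat (succ (succ (succ (succ zero)))))
type:
  Eq (Eq Nat (succ (succ (succ (succ zero)))) (succ (succ (succ (succ zero))))) (refl Nat (succ (succ (succ (succ zero))))) (refl Nat (succ (succ (succ (succ zero)))))
observation: the leftmost-outermost redex is an elimNat iota-redex, and normalization takes 4 steps.


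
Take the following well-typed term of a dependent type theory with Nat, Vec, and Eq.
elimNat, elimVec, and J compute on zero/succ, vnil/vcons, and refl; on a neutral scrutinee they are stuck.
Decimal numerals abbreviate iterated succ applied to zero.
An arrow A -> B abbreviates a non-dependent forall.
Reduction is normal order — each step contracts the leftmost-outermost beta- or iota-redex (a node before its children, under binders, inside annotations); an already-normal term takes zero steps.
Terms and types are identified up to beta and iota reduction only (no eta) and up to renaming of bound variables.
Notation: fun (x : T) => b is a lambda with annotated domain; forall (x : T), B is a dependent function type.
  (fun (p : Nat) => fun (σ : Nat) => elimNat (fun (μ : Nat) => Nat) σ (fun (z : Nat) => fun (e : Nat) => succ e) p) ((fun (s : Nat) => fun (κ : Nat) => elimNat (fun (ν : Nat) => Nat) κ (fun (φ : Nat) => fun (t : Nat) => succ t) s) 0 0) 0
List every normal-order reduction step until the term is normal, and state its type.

normal-order reduction:
  (fun (p : Nat) => fun (σ : Nat) => elimNat (fun (μ : Nat) => Nat) σ (fun (z : Nat) => fun (e : Nat) => succ e) p) ((fun (s : Nat) => fun (κ : Nat) => elimNat (fun (ν : Nat) => Nat) κ (fun (φ : Nat) => fun (t : Nat) => succ t) s) 0 0) 0
  ~> (fun (p : Nat) => elimNat (fun (σ : Nat) => Nat) p (fun (μ : Nat) => fun (z : Nat) => succ z) ((fun (e : Nat) => fun (s : Nat) => elimNat (fun (κ : Nat) => Nat) s (fun (ν : Nat) => fun (φ : Nat) => succ φ) e) 0 0)) 0
  ~> elimNat (fun (p : Nat) => Nat) 0 (fun (σ : Nat) => fun (μ : Nat) => succ μ) ((fun (z : Nat) => fun (e : Nat) => elimNat (fun (s : Nat) => Nat) e (fun (κ : Nat) => fun (ν : Nat) => succ ν) z) 0 0)
  ~> elimNat (fun (p : Nat) => Nat) 0 (fun (σ : Nat) => fun (μ : Nat) => succ μ) ((fun (z : Nat) => elimNat (fun (e : Nat) => Nat) z (fun (s : Nat) => fun (κ : Nat) => succ κ) 0) 0)
  ~> elimNat (fun (p : Nat) => Nat) 0 (fun (σ : Nat) => fun (μ : Nat) => succ μ) (elimNat (fun (z : Nat) => Nat) 0 (fun (e : Nat) => fun (s : Nat) => succ s) 0)
  ~> elimNat (fun (p : Nat) => Nat) 0 (fun (σ : Nat) => fun (μ : Nat) => succ μ) 0
  ~> 0
type:
  Nat


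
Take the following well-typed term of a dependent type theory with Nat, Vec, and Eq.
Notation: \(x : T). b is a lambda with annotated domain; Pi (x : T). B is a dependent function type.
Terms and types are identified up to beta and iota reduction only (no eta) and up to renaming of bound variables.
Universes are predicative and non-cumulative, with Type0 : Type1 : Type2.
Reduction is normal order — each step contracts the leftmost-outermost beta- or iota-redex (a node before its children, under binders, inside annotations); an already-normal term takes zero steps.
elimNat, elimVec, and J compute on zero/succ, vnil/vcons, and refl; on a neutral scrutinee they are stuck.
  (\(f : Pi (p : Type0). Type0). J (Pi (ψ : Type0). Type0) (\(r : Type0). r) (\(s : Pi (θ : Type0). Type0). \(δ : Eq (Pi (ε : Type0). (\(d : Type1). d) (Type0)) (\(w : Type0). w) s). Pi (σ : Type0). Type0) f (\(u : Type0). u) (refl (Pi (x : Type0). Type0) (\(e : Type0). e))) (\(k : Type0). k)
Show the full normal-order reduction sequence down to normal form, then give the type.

normal-order reduction:
  (\(f : Pi (p : Type0). Type0). J (Pi (ψ : Type0). Type0) (\(r : Type0). r) (\(s : Pi (θ : Type0). Type0). \(δ : Eq (Pi (ε : Type0). (\(d : Type1). d) (Type0)) (\(w : Type0). w) s). Pi (σ : Type0). Type0) f (\(u : Type0). u) (refl (Pi (x : Type0). Type0) (\(e : Type0). e))) (\(k : Type0). k)
  ~> J (Pi (f : Type0). Type0) (\(p : Type0). p) (\(ψ : Pi (r : Type0). Type0). \(s : Eq (Pi (θ : Type0). (\(δ : Type1). δ) (Type0)) (\(ε : Type0). ε) ψ). Pi (d : Type0). Type0) (\(w : Type0). w) (\(σ : Type0). σ) (refl (Pi (u : Type0). Type0) (\(x : Type0). x))
  ~> \(f : Type0). f
the term's type:
  Pi (f : Type0). Type0


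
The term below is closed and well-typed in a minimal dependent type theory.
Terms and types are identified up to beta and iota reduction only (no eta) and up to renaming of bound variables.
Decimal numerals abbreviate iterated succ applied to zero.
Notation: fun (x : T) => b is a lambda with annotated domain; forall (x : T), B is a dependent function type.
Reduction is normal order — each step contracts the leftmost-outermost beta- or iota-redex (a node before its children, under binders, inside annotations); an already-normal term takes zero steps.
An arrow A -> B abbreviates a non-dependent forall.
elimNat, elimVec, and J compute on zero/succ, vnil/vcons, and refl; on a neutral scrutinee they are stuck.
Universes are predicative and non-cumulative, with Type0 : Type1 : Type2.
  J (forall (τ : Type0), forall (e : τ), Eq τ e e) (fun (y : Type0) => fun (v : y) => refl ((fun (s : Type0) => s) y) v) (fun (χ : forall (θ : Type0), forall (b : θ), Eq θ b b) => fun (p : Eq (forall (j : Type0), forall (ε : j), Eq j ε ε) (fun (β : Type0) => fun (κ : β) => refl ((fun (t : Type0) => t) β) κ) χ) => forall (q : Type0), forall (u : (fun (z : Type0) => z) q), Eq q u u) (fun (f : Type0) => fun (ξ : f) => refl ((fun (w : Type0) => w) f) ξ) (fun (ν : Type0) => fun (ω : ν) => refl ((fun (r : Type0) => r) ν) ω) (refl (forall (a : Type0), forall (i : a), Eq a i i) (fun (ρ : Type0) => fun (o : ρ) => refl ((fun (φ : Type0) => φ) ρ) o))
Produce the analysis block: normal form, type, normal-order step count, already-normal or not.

normal form:
  fun (τ : Type0) => fun (e : τ) => refl τ e
type:
  forall (τ : Type0), forall (e : τ), Eq τ e e
steps to reach normal form (normal order): 2
already normal: no
first contracted redex: a J iota-redex
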